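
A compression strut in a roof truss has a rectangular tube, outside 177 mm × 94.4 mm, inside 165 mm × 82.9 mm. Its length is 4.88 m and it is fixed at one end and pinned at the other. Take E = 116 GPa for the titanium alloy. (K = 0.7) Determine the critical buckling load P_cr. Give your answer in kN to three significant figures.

Weak-axis I_min = (h_o·b_o³ − h_i·b_i³)/12 with b_o = 94.4, b_i = 82.90 mm (shorter outer/inner sides).
I_min = (177×94.4³ − 165.0×82.90³)/12 = 4.574×10^6 mm⁴
I = 4.574×10^6 mm⁴ = 4.574×10^-6 m⁴
Effective length L_e = K·L = 0.7 × 4.88 = 3.416 m
P_cr = π²EI / L_e² = π² × 116×10⁹ × 4.574×10^-6 / 3.416² = 4.488×10^5 N

P_cr ≈ 449 kN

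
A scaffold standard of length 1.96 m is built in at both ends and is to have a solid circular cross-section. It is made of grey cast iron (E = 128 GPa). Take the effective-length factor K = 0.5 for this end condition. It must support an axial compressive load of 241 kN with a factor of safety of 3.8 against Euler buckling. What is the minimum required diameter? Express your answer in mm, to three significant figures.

d ≈ 61.4 mm

Required P_cr = n·P = 3.8 × 241 = 915.8 kN
L_e = K·L = 0.5 × 1.96 = 0.9800 m
Required I = P_cr·L_e²/(π²E) = 9.158×10^5 × 0.9800² / (π² × 1.28×10^11) = 6.962×10^-7 m⁴
I_req = 6.962×10^5 mm⁴
Solid circle: I = πd⁴/64  ⇒  d = (64I/π)^(1/4) = (64×6.962×10^5/π)^(1/4) = 61.4 mm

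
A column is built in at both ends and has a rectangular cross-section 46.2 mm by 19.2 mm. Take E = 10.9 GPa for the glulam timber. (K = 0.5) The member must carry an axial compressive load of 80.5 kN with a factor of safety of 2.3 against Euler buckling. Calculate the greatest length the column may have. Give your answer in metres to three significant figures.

L_max ≈ 0.252 m

Buckling occurs about the weak axis: I_min = h·b³/12 with b = 19.2 mm (the shorter side).
I_min = 46.2×19.2³/12 = 2.725×10^4 mm⁴
I = 2.725×10^-8 m⁴
Required critical load P_cr = n·P = 2.3 × 80.5 = 185.1 kN = 1.851×10^5 N
From P_cr = π²EI/(K·L)²:  L = (1/K)·√(π²EI/P_cr) = (1/0.5)·√(π²×1.09×10^10×2.725×10^-8/1.851×10^5)
L = 0.252 m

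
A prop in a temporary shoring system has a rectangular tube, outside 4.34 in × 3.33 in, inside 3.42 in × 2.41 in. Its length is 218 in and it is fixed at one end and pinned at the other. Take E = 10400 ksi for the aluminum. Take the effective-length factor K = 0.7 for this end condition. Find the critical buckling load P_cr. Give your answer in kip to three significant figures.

P_cr ≈ 41.3 kip

Weak-axis I_min = (h_o·b_o³ − h_i·b_i³)/12 with b_o = 3.33, b_i = 2.410 in (shorter outer/inner sides).
I_min = (4.34×3.33³ − 3.420×2.410³)/12 = 9.366 in⁴
Effective length L_e = K·L = 0.7 × 218 = 152.6 in
P_cr = π²EI / L_e² = π² × 10400×10³ × 9.366 / 152.6² = 4.128×10^4 lb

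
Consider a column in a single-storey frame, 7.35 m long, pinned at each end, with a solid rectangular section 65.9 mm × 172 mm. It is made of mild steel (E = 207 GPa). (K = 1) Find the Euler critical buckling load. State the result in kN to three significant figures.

Buckling occurs about the weak axis: I_min = h·b³/12 with b = 65.9 mm (the shorter side).
I_min = 172×65.9³/12 = 4.102×10^6 mm⁴
I = 4.102×10^6 mm⁴ = 4.102×10^-6 m⁴
Effective length L_e = K·L = 1 × 7.35 = 7.350 m
P_cr = π²EI / L_e² = π² × 207×10⁹ × 4.102×10^-6 / 7.350² = 1.551×10^5 N

P_cr ≈ 155 kN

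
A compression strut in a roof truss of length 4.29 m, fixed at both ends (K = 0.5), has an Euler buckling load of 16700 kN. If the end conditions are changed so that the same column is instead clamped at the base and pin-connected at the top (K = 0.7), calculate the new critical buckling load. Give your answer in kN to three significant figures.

P_cr ∝ 1/K², so P_cr,new = P_cr,old × (K_old/K_new)² = 16700 × (0.5/0.7)²
= 16700 × 0.5102 = 8520 kN

P_cr ≈ 8520 kN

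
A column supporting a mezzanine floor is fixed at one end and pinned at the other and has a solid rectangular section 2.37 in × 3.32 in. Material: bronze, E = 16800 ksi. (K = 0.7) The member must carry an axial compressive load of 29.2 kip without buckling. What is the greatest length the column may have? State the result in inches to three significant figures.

L_max ≈ 207 in

Buckling occurs about the weak axis: I_min = h·b³/12 with b = 2.37 in (the shorter side).
I_min = 3.32×2.37³/12 = 3.683 in⁴
At the buckling limit P_cr = P = 2.920×10^4 lb
From P_cr = π²EI/(K·L)²:  L = (1/K)·√(π²EI/P_cr) = (1/0.7)·√(π²×1.68×10^7×3.683/2.920×10^4)
L = 207 in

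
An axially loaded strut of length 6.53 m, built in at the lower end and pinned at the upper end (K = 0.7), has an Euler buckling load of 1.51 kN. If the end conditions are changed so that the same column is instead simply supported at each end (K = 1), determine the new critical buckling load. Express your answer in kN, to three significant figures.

P_cr ∝ 1/K², so P_cr,new = P_cr,old × (K_old/K_new)² = 1.51 × (0.7/1)²
= 1.51 × 0.4900 = 0.740 kN

P_cr ≈ 0.740 kN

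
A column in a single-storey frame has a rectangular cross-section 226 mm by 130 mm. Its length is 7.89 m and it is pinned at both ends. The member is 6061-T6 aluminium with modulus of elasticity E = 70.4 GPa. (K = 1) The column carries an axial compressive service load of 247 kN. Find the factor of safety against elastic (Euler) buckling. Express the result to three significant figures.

n ≈ 1.87

Buckling occurs about the weak axis: I_min = h·b³/12 with b = 130 mm (the shorter side).
I_min = 226×130³/12 = 4.138×10^7 mm⁴
I = 4.138×10^7 mm⁴ = 4.138×10^-5 m⁴
Effective length L_e = K·L = 1 × 7.89 = 7.890 m
P_cr = π²EI / L_e² = π² × 70.4×10⁹ × 4.138×10^-5 / 7.890² = 4.618×10^5 N
Factor of safety n = P_cr / P = 461.82 / 247 = 1.87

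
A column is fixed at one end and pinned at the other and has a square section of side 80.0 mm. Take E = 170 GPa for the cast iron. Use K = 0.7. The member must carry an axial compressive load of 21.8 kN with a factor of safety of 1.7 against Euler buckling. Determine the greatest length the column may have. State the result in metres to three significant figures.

I = a⁴/12 = 80.0⁴/12 = 3.413×10^6 mm⁴
I = 3.413×10^-6 m⁴
Required critical load P_cr = n·P = 1.7 × 21.8 = 37.06 kN = 3.706×10^4 N
From P_cr = π²EI/(K·L)²:  L = (1/K)·√(π²EI/P_cr) = (1/0.7)·√(π²×1.70×10^11×3.413×10^-6/3.706×10^4)
L = 17.8 m

L_max ≈ 17.8 m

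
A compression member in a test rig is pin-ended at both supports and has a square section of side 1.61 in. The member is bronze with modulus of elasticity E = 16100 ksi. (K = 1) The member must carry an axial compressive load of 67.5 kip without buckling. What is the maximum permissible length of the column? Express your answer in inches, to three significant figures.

I = a⁴/12 = 1.61⁴/12 = 0.5599 in⁴
At the buckling limit P_cr = P = 6.750×10^4 lb
From P_cr = π²EI/(K·L)²:  L = (1/K)·√(π²EI/P_cr) = (1/1)·√(π²×1.61×10^7×0.5599/6.750×10^4)
L = 36.3 in

L_max ≈ 36.3 in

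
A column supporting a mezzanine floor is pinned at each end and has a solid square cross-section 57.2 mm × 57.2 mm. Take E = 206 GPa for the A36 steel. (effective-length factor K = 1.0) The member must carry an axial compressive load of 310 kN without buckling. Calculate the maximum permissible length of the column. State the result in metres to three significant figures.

I = a⁴/12 = 57.2⁴/12 = 8.921×10^5 mm⁴
I = 8.921×10^-7 m⁴
At the buckling limit P_cr = P = 3.100×10^5 N
From P_cr = π²EI/(K·L)²:  L = (1/K)·√(π²EI/P_cr) = (1/1)·√(π²×2.06×10^11×8.921×10^-7/3.100×10^5)
L = 2.42 m

L_max ≈ 2.42 m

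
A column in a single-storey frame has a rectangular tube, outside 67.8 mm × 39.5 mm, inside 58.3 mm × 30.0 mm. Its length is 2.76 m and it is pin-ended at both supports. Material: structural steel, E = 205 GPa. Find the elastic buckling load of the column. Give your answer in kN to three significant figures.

Weak-axis I_min = (h_o·b_o³ − h_i·b_i³)/12 with b_o = 39.5, b_i = 30.00 mm (shorter outer/inner sides).
I_min = (67.8×39.5³ − 58.30×30.00³)/12 = 2.170×10^5 mm⁴
I = 2.170×10^5 mm⁴ = 2.170×10^-7 m⁴
Effective length L_e = K·L = 1 × 2.76 = 2.760 m
P_cr = π²EI / L_e² = π² × 205×10⁹ × 2.170×10^-7 / 2.760² = 5.765×10^4 N

P_cr ≈ 57.6 kN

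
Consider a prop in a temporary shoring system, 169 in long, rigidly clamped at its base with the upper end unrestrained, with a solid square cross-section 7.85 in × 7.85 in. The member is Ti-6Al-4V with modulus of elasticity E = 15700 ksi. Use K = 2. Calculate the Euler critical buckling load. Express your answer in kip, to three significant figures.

P_cr ≈ 429 kip

I = a⁴/12 = 7.85⁴/12 = 316.4 in⁴
Effective length L_e = K·L = 2 × 169 = 338.0 in
P_cr = π²EI / L_e² = π² × 15700×10³ × 316.4 / 338.0² = 4.292×10^5 lb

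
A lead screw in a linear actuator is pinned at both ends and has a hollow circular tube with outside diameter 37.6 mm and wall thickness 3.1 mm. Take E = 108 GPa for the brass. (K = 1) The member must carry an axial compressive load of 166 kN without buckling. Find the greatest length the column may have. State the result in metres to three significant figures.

L_max ≈ 0.569 m

Inner diameter d_i = 37.6 − 2×3.1 = 31.40 mm
I = π(d_o⁴ − d_i⁴)/64 = π(37.6⁴ − 31.40⁴)/64 = 5.039×10^4 mm⁴
I = 5.039×10^-8 m⁴
At the buckling limit P_cr = P = 1.660×10^5 N
From P_cr = π²EI/(K·L)²:  L = (1/K)·√(π²EI/P_cr) = (1/1)·√(π²×1.08×10^11×5.039×10^-8/1.660×10^5)
L = 0.569 m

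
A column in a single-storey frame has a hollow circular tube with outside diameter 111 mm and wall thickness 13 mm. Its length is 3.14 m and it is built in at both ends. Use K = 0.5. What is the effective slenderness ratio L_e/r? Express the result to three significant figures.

λ ≈ 44.9

Inner diameter d_i = 111 − 2×13 = 85.00 mm
I = π(d_o⁴ − d_i⁴)/64 = π(111⁴ − 85.00⁴)/64 = 4.889×10^6 mm⁴
A = 4.002×10^3 mm²;  r_min = √(I/A) = √(4.889×10^6/4.002×10^3) = 34.95 mm
L_e = K·L = 0.5 × 3.14 m = 1.570 m = 1570.0 mm
λ = L_e / r_min = 1570.0 / 34.95 = 44.9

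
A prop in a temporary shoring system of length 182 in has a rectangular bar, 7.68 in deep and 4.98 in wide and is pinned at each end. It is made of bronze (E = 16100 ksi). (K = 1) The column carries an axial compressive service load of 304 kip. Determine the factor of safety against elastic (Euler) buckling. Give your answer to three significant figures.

Buckling occurs about the weak axis: I_min = h·b³/12 with b = 4.98 in (the shorter side).
I_min = 7.68×4.98³/12 = 79.04 in⁴
Effective length L_e = K·L = 1 × 182 = 182.0 in
P_cr = π²EI / L_e² = π² × 16100×10³ × 79.04 / 182.0² = 3.792×10^5 lb
Factor of safety n = P_cr / P = 379.18 / 304 = 1.25

n ≈ 1.25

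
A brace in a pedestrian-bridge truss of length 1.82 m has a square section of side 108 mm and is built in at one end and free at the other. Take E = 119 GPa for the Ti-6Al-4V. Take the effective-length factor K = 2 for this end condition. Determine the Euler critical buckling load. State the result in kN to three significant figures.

P_cr ≈ 1000 kN

I = a⁴/12 = 108⁴/12 = 1.134×10^7 mm⁴
I = 1.134×10^7 mm⁴ = 1.134×10^-5 m⁴
Effective length L_e = K·L = 2 × 1.82 = 3.640 m
P_cr = π²EI / L_e² = π² × 119×10⁹ × 1.134×10^-5 / 3.640² = 1.005×10^6 N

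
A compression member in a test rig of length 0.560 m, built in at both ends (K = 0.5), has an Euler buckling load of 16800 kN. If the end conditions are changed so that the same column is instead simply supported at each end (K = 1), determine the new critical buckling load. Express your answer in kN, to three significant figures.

P_cr ≈ 4200 kN

P_cr ∝ 1/K², so P_cr,new = P_cr,old × (K_old/K_new)² = 16800 × (0.5/1)²
= 16800 × 0.2500 = 4200 kN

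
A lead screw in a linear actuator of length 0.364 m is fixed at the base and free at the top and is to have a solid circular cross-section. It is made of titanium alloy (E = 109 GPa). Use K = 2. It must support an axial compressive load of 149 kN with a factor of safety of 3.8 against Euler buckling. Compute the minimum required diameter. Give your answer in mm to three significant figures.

Required P_cr = n·P = 3.8 × 149 = 566.2 kN
L_e = K·L = 2 × 0.364 = 0.7280 m
Required I = P_cr·L_e²/(π²E) = 5.662×10^5 × 0.7280² / (π² × 1.09×10^11) = 2.789×10^-7 m⁴
I_req = 2.789×10^5 mm⁴
Solid circle: I = πd⁴/64  ⇒  d = (64I/π)^(1/4) = (64×2.789×10^5/π)^(1/4) = 48.8 mm

d ≈ 48.8 mm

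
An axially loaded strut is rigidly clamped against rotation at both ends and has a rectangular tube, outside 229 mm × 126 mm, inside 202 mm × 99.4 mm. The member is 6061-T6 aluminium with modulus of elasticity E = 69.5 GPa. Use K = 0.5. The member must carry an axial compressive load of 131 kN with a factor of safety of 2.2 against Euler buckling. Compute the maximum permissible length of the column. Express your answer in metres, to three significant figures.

L_max ≈ 14.4 m

Weak-axis I_min = (h_o·b_o³ − h_i·b_i³)/12 with b_o = 126, b_i = 99.40 mm (shorter outer/inner sides).
I_min = (229×126³ − 202.0×99.40³)/12 = 2.164×10^7 mm⁴
I = 2.164×10^-5 m⁴
Required critical load P_cr = n·P = 2.2 × 131 = 288.2 kN = 2.882×10^5 N
From P_cr = π²EI/(K·L)²:  L = (1/K)·√(π²EI/P_cr) = (1/0.5)·√(π²×6.95×10^10×2.164×10^-5/2.882×10^5)
L = 14.4 m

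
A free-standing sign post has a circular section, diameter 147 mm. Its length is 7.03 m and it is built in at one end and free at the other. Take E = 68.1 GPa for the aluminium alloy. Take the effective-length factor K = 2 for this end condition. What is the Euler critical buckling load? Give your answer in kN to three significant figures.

I = πd⁴/64 = π×147⁴/64 = 2.292×10^7 mm⁴
I = 2.292×10^7 mm⁴ = 2.292×10^-5 m⁴
Effective length L_e = K·L = 2 × 7.03 = 14.06 m
P_cr = π²EI / L_e² = π² × 68.1×10⁹ × 2.292×10^-5 / 14.06² = 7.793×10^4 N

P_cr ≈ 77.9 kN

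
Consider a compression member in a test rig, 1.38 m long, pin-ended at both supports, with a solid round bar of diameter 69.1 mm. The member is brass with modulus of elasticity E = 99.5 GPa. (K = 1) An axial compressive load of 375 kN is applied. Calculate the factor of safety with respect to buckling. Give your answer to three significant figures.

n ≈ 1.54

I = πd⁴/64 = π×69.1⁴/64 = 1.119×10^6 mm⁴
I = 1.119×10^6 mm⁴ = 1.119×10^-6 m⁴
Effective length L_e = K·L = 1 × 1.38 = 1.380 m
P_cr = π²EI / L_e² = π² × 99.5×10⁹ × 1.119×10^-6 / 1.380² = 5.771×10^5 N
Factor of safety n = P_cr / P = 577.09 / 375 = 1.54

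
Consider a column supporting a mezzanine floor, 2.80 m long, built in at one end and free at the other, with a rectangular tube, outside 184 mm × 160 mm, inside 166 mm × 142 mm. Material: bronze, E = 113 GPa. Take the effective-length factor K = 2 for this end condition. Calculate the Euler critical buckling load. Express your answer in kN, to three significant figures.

P_cr ≈ 825 kN

Weak-axis I_min = (h_o·b_o³ − h_i·b_i³)/12 with b_o = 160, b_i = 142.0 mm (shorter outer/inner sides).
I_min = (184×160³ − 166.0×142.0³)/12 = 2.320×10^7 mm⁴
I = 2.320×10^7 mm⁴ = 2.320×10^-5 m⁴
Effective length L_e = K·L = 2 × 2.80 = 5.600 m
P_cr = π²EI / L_e² = π² × 113×10⁹ × 2.320×10^-5 / 5.600² = 8.249×10^5 N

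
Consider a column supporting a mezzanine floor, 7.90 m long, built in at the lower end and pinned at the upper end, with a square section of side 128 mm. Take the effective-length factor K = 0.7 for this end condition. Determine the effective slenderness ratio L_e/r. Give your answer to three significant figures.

λ ≈ 150

For a square r = a/√12 = 128/√12 = 36.95 mm
L_e = K·L = 0.7 × 7.90 m = 5.530 m = 5530.0 mm
λ = L_e / r_min = 5530.0 / 36.95 = 150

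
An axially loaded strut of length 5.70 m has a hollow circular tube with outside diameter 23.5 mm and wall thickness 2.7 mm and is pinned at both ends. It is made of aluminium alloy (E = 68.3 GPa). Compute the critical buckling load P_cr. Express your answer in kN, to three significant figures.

P_cr ≈ 0.201 kN

Inner diameter d_i = 23.5 − 2×2.7 = 18.10 mm
I = π(d_o⁴ − d_i⁴)/64 = π(23.5⁴ − 18.10⁴)/64 = 9.702×10^3 mm⁴
I = 9.702×10^3 mm⁴ = 9.702×10^-9 m⁴
Effective length L_e = K·L = 1 × 5.70 = 5.700 m
P_cr = π²EI / L_e² = π² × 68.3×10⁹ × 9.702×10^-9 / 5.700² = 201.3 N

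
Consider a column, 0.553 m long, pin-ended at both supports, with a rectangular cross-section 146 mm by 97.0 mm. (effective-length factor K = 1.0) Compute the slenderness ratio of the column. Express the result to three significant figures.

For a rectangle r_min = b/√12 = 97.0/√12 = 28.00 mm
L_e = K·L = 1 × 0.553 m = 0.5530 m = 553.00 mm
λ = L_e / r_min = 553.00 / 28.00 = 19.7

λ ≈ 19.7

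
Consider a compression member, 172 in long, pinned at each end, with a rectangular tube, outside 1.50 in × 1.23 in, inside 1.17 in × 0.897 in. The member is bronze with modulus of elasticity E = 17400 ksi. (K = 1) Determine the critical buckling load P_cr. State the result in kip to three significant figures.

Weak-axis I_min = (h_o·b_o³ − h_i·b_i³)/12 with b_o = 1.23, b_i = 0.8970 in (shorter outer/inner sides).
I_min = (1.50×1.23³ − 1.170×0.8970³)/12 = 0.1622 in⁴
Effective length L_e = K·L = 1 × 172 = 172.0 in
P_cr = π²EI / L_e² = π² × 17400×10³ × 0.1622 / 172.0² = 941.8 lb

P_cr ≈ 0.942 kip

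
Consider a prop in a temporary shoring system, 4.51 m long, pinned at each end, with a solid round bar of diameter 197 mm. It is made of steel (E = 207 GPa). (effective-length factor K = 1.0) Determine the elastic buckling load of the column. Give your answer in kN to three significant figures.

I = πd⁴/64 = π×197⁴/64 = 7.393×10^7 mm⁴
I = 7.393×10^7 mm⁴ = 7.393×10^-5 m⁴
Effective length L_e = K·L = 1 × 4.51 = 4.510 m
P_cr = π²EI / L_e² = π² × 207×10⁹ × 7.393×10^-5 / 4.510² = 7.426×10^6 N

P_cr ≈ 7430 kN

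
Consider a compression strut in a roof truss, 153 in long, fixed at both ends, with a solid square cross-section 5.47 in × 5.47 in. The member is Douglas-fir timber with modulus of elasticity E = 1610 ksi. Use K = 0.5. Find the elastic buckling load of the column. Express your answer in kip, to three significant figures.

I = a⁴/12 = 5.47⁴/12 = 74.61 in⁴
Effective length L_e = K·L = 0.5 × 153 = 76.50 in
P_cr = π²EI / L_e² = π² × 1610×10³ × 74.61 / 76.50² = 2.026×10^5 lb

P_cr ≈ 203 kip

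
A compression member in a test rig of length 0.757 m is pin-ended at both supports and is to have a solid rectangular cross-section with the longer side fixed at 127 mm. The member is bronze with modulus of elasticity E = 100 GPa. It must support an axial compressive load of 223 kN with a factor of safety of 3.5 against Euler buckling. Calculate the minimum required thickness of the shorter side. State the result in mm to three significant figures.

b ≈ 35.0 mm

Required P_cr = n·P = 3.5 × 223 = 780.5 kN
L_e = K·L = 1 × 0.757 = 0.7570 m
Required I = P_cr·L_e²/(π²E) = 7.805×10^5 × 0.7570² / (π² × 1.00×10^11) = 4.532×10^-7 m⁴
I_req = 4.532×10^5 mm⁴
Rectangle, weak axis: I_min = h·b³/12 with h = 127 mm fixed  ⇒  b = (12I/h)^(1/3) = 35.0 mm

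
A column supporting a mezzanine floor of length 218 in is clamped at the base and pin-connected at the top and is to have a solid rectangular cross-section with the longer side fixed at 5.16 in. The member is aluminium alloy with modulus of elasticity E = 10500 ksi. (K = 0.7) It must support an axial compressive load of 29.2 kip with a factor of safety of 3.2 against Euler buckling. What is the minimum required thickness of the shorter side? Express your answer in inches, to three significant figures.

Required P_cr = n·P = 3.2 × 29.2 = 93.44 kip
L_e = K·L = 0.7 × 218 = 152.6 in
Required I = P_cr·L_e²/(π²E) = 9.344×10^4 × 152.6² / (π² × 1.05×10^7) = 21.00 in⁴
Rectangle, weak axis: I_min = h·b³/12 with h = 5.16 in fixed  ⇒  b = (12I/h)^(1/3) = 3.66 in

b ≈ 3.66 in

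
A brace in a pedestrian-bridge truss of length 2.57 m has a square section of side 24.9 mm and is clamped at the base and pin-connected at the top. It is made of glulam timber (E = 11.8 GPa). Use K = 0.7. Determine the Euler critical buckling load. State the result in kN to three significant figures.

I = a⁴/12 = 24.9⁴/12 = 3.203×10^4 mm⁴
I = 3.203×10^4 mm⁴ = 3.203×10^-8 m⁴
Effective length L_e = K·L = 0.7 × 2.57 = 1.799 m
P_cr = π²EI / L_e² = π² × 11.8×10⁹ × 3.203×10^-8 / 1.799² = 1.153×10^3 N

P_cr ≈ 1.15 kN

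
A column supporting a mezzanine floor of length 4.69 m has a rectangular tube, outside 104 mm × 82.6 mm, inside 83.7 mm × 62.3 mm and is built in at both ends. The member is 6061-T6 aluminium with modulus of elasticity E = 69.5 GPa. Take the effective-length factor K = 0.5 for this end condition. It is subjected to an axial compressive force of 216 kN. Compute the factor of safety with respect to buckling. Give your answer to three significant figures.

Weak-axis I_min = (h_o·b_o³ − h_i·b_i³)/12 with b_o = 82.6, b_i = 62.30 mm (shorter outer/inner sides).
I_min = (104×82.6³ − 83.70×62.30³)/12 = 3.198×10^6 mm⁴
I = 3.198×10^6 mm⁴ = 3.198×10^-6 m⁴
Effective length L_e = K·L = 0.5 × 4.69 = 2.345 m
P_cr = π²EI / L_e² = π² × 69.5×10⁹ × 3.198×10^-6 / 2.345² = 3.989×10^5 N
Factor of safety n = P_cr / P = 398.86 / 216 = 1.85

n ≈ 1.85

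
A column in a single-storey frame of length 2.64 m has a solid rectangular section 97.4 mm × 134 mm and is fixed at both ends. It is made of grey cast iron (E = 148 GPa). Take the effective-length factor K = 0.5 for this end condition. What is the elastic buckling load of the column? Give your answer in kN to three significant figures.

Buckling occurs about the weak axis: I_min = h·b³/12 with b = 97.4 mm (the shorter side).
I_min = 134×97.4³/12 = 1.032×10^7 mm⁴
I = 1.032×10^7 mm⁴ = 1.032×10^-5 m⁴
Effective length L_e = K·L = 0.5 × 2.64 = 1.320 m
P_cr = π²EI / L_e² = π² × 148×10⁹ × 1.032×10^-5 / 1.320² = 8.650×10^6 N

P_cr ≈ 8650 kN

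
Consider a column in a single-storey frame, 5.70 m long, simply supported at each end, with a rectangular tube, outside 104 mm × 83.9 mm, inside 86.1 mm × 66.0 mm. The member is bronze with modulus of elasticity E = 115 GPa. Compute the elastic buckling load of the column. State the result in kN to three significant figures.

Weak-axis I_min = (h_o·b_o³ − h_i·b_i³)/12 with b_o = 83.9, b_i = 66.00 mm (shorter outer/inner sides).
I_min = (104×83.9³ − 86.10×66.00³)/12 = 3.056×10^6 mm⁴
I = 3.056×10^6 mm⁴ = 3.056×10^-6 m⁴
Effective length L_e = K·L = 1 × 5.70 = 5.700 m
P_cr = π²EI / L_e² = π² × 115×10⁹ × 3.056×10^-6 / 5.700² = 1.067×10^5 N

P_cr ≈ 107 kN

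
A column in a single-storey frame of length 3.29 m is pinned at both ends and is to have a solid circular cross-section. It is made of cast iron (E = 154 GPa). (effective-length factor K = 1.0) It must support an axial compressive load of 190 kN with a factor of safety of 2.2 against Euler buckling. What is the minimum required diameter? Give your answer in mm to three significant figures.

d ≈ 88.2 mm

Required P_cr = n·P = 2.2 × 190 = 418.0 kN
L_e = K·L = 1 × 3.29 = 3.290 m
Required I = P_cr·L_e²/(π²E) = 4.180×10^5 × 3.290² / (π² × 1.54×10^11) = 2.977×10^-6 m⁴
I_req = 2.977×10^6 mm⁴
Solid circle: I = πd⁴/64  ⇒  d = (64I/π)^(1/4) = (64×2.977×10^6/π)^(1/4) = 88.2 mm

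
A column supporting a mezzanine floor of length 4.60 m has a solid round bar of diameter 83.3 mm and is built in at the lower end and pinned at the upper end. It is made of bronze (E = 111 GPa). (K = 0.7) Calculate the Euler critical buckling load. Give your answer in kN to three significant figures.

I = πd⁴/64 = π×83.3⁴/64 = 2.363×10^6 mm⁴
I = 2.363×10^6 mm⁴ = 2.363×10^-6 m⁴
Effective length L_e = K·L = 0.7 × 4.60 = 3.220 m
P_cr = π²EI / L_e² = π² × 111×10⁹ × 2.363×10^-6 / 3.220² = 2.497×10^5 N

P_cr ≈ 250 kN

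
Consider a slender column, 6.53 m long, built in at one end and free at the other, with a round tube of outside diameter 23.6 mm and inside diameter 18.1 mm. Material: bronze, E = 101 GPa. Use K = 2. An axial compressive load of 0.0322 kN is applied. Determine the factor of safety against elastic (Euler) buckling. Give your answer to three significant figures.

d_o = 23.6 mm, d_i = 18.1 mm
I = π(d_o⁴ − d_i⁴)/64 = π(23.6⁴ − 18.10⁴)/64 = 9.959×10^3 mm⁴
I = 9.959×10^3 mm⁴ = 9.959×10^-9 m⁴
Effective length L_e = K·L = 2 × 6.53 = 13.06 m
P_cr = π²EI / L_e² = π² × 101×10⁹ × 9.959×10^-9 / 13.06² = 58.20 N
Factor of safety n = P_cr / P = 0.058202 / 0.0322 = 1.81

n ≈ 1.81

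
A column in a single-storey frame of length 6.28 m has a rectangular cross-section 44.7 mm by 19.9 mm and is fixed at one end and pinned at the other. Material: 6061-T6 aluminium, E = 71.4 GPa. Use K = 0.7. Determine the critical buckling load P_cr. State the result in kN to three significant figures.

Buckling occurs about the weak axis: I_min = h·b³/12 with b = 19.9 mm (the shorter side).
I_min = 44.7×19.9³/12 = 2.936×10^4 mm⁴
I = 2.936×10^4 mm⁴ = 2.936×10^-8 m⁴
Effective length L_e = K·L = 0.7 × 6.28 = 4.396 m
P_cr = π²EI / L_e² = π² × 71.4×10⁹ × 2.936×10^-8 / 4.396² = 1.070×10^3 N

P_cr ≈ 1.07 kN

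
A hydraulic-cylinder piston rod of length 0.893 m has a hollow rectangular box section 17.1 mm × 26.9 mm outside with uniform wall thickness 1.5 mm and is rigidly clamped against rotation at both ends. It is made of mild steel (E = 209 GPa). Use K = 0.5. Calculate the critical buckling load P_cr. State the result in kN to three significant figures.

P_cr ≈ 58.2 kN

Inner dimensions: h_i = 26.9 − 2×1.5 = 23.90 mm, b_i = 17.1 − 2×1.5 = 14.10 mm
Weak-axis I_min = (h_o·b_o³ − h_i·b_i³)/12 with b_o = 17.1, b_i = 14.10 mm (shorter outer/inner sides).
I_min = (26.9×17.1³ − 23.90×14.10³)/12 = 5.626×10^3 mm⁴
I = 5.626×10^3 mm⁴ = 5.626×10^-9 m⁴
Effective length L_e = K·L = 0.5 × 0.893 = 0.4465 m
P_cr = π²EI / L_e² = π² × 209×10⁹ × 5.626×10^-9 / 0.4465² = 5.821×10^4 N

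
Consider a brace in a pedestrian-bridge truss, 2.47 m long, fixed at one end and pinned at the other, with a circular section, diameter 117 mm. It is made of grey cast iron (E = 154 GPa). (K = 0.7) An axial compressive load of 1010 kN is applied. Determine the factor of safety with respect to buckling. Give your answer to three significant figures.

n ≈ 4.63

I = πd⁴/64 = π×117⁴/64 = 9.198×10^6 mm⁴
I = 9.198×10^6 mm⁴ = 9.198×10^-6 m⁴
Effective length L_e = K·L = 0.7 × 2.47 = 1.729 m
P_cr = π²EI / L_e² = π² × 154×10⁹ × 9.198×10^-6 / 1.729² = 4.677×10^6 N
Factor of safety n = P_cr / P = 4676.7 / 1010 = 4.63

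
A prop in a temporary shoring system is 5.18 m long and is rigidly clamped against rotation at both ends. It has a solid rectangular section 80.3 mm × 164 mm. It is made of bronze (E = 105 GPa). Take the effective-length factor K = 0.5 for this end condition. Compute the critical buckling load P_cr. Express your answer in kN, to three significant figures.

Buckling occurs about the weak axis: I_min = h·b³/12 with b = 80.3 mm (the shorter side).
I_min = 164×80.3³/12 = 7.076×10^6 mm⁴
I = 7.076×10^6 mm⁴ = 7.076×10^-6 m⁴
Effective length L_e = K·L = 0.5 × 5.18 = 2.590 m
P_cr = π²EI / L_e² = π² × 105×10⁹ × 7.076×10^-6 / 2.590² = 1.093×10^6 N

P_cr ≈ 1090 kN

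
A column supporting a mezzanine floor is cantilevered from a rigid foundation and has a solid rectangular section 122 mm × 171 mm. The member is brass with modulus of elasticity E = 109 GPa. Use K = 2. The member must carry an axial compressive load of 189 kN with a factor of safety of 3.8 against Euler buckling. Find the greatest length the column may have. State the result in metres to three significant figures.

Buckling occurs about the weak axis: I_min = h·b³/12 with b = 122 mm (the shorter side).
I_min = 171×122³/12 = 2.588×10^7 mm⁴
I = 2.588×10^-5 m⁴
Required critical load P_cr = n·P = 3.8 × 189 = 718.2 kN = 7.182×10^5 N
From P_cr = π²EI/(K·L)²:  L = (1/K)·√(π²EI/P_cr) = (1/2)·√(π²×1.09×10^11×2.588×10^-5/7.182×10^5)
L = 3.11 m

L_max ≈ 3.11 m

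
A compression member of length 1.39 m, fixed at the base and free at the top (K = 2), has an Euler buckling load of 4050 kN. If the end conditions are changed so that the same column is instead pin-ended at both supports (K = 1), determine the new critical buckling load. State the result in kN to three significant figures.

P_cr ≈ 16200 kN

P_cr ∝ 1/K², so P_cr,new = P_cr,old × (K_old/K_new)² = 4050 × (2/1)²
= 4050 × 4.000 = 16200 kN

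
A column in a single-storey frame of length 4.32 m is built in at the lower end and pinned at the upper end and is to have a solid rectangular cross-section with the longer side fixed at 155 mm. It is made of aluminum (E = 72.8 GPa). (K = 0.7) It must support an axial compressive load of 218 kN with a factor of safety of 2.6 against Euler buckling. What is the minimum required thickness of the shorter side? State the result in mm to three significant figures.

b ≈ 82.4 mm

Required P_cr = n·P = 2.6 × 218 = 566.8 kN
L_e = K·L = 0.7 × 4.32 = 3.024 m
Required I = P_cr·L_e²/(π²E) = 5.668×10^5 × 3.024² / (π² × 7.28×10^10) = 7.214×10^-6 m⁴
I_req = 7.214×10^6 mm⁴
Rectangle, weak axis: I_min = h·b³/12 with h = 155 mm fixed  ⇒  b = (12I/h)^(1/3) = 82.4 mm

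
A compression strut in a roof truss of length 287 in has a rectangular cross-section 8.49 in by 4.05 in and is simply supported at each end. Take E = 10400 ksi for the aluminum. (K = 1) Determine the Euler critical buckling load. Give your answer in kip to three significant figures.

Buckling occurs about the weak axis: I_min = h·b³/12 with b = 4.05 in (the shorter side).
I_min = 8.49×4.05³/12 = 47.00 in⁴
Effective length L_e = K·L = 1 × 287 = 287.0 in
P_cr = π²EI / L_e² = π² × 10400×10³ × 47.00 / 287.0² = 5.857×10^4 lb

P_cr ≈ 58.6 kip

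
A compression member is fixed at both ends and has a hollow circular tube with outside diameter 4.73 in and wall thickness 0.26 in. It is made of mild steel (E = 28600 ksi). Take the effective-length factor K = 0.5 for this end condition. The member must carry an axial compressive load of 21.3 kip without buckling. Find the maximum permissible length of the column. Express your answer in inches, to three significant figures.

Inner diameter d_i = 4.73 − 2×0.26 = 4.210 in
I = π(d_o⁴ − d_i⁴)/64 = π(4.73⁴ − 4.210⁴)/64 = 9.150 in⁴
At the buckling limit P_cr = P = 2.130×10^4 lb
From P_cr = π²EI/(K·L)²:  L = (1/K)·√(π²EI/P_cr) = (1/0.5)·√(π²×2.86×10^7×9.150/2.130×10^4)
L = 696 in

L_max ≈ 696 in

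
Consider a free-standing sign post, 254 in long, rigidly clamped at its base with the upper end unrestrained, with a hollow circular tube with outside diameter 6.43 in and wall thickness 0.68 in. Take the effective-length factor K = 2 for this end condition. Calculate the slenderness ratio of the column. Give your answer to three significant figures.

λ ≈ 248

Inner diameter d_i = 6.43 − 2×0.68 = 5.070 in
I = π(d_o⁴ − d_i⁴)/64 = π(6.43⁴ − 5.070⁴)/64 = 51.48 in⁴
A = 12.28 in²;  r_min = √(I/A) = √(51.48/12.28) = 2.047 in
L_e = K·L = 2 × 254 = 508.0 in
λ = L_e / r_min = 508.00 / 2.047 = 248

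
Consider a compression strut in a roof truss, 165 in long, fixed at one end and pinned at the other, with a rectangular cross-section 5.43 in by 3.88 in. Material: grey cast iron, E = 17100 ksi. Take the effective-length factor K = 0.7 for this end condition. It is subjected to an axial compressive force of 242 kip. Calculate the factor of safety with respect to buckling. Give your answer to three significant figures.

Buckling occurs about the weak axis: I_min = h·b³/12 with b = 3.88 in (the shorter side).
I_min = 5.43×3.88³/12 = 26.43 in⁴
Effective length L_e = K·L = 0.7 × 165 = 115.5 in
P_cr = π²EI / L_e² = π² × 17100×10³ × 26.43 / 115.5² = 3.344×10^5 lb
Factor of safety n = P_cr / P = 334.38 / 242 = 1.38

n ≈ 1.38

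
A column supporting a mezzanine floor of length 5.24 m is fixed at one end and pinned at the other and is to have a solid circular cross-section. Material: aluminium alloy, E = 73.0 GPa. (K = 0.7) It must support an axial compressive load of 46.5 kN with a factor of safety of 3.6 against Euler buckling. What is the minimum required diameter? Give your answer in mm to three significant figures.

d ≈ 89.3 mm

Required P_cr = n·P = 3.6 × 46.5 = 167.4 kN
L_e = K·L = 0.7 × 5.24 = 3.668 m
Required I = P_cr·L_e²/(π²E) = 1.674×10^5 × 3.668² / (π² × 7.30×10^10) = 3.126×10^-6 m⁴
I_req = 3.126×10^6 mm⁴
Solid circle: I = πd⁴/64  ⇒  d = (64I/π)^(1/4) = (64×3.126×10^6/π)^(1/4) = 89.3 mm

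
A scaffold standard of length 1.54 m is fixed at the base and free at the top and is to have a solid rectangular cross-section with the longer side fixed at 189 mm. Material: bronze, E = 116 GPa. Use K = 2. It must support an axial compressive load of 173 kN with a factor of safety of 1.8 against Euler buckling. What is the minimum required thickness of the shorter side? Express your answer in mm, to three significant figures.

b ≈ 54.7 mm

Required P_cr = n·P = 1.8 × 173 = 311.4 kN
L_e = K·L = 2 × 1.54 = 3.080 m
Required I = P_cr·L_e²/(π²E) = 3.114×10^5 × 3.080² / (π² × 1.16×10^11) = 2.580×10^-6 m⁴
I_req = 2.580×10^6 mm⁴
Rectangle, weak axis: I_min = h·b³/12 with h = 189 mm fixed  ⇒  b = (12I/h)^(1/3) = 54.7 mm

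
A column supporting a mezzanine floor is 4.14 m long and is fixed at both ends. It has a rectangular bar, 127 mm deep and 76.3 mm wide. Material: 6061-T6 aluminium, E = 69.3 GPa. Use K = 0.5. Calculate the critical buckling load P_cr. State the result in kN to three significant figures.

Buckling occurs about the weak axis: I_min = h·b³/12 with b = 76.3 mm (the shorter side).
I_min = 127×76.3³/12 = 4.701×10^6 mm⁴
I = 4.701×10^6 mm⁴ = 4.701×10^-6 m⁴
Effective length L_e = K·L = 0.5 × 4.14 = 2.070 m
P_cr = π²EI / L_e² = π² × 69.3×10⁹ × 4.701×10^-6 / 2.070² = 7.504×10^5 N

P_cr ≈ 750 kN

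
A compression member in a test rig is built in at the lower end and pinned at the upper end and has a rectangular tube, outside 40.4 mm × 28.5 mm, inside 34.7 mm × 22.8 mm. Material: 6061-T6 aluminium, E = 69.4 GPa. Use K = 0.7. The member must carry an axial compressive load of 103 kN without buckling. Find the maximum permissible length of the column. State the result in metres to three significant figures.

L_max ≈ 0.770 m

Weak-axis I_min = (h_o·b_o³ − h_i·b_i³)/12 with b_o = 28.5, b_i = 22.80 mm (shorter outer/inner sides).
I_min = (40.4×28.5³ − 34.70×22.80³)/12 = 4.366×10^4 mm⁴
I = 4.366×10^-8 m⁴
At the buckling limit P_cr = P = 1.030×10^5 N
From P_cr = π²EI/(K·L)²:  L = (1/K)·√(π²EI/P_cr) = (1/0.7)·√(π²×6.94×10^10×4.366×10^-8/1.030×10^5)
L = 0.770 m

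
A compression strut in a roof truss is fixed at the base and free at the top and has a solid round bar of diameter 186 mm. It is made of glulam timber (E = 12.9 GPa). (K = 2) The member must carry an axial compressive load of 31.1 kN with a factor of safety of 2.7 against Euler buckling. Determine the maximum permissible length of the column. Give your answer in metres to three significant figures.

I = πd⁴/64 = π×186⁴/64 = 5.875×10^7 mm⁴
I = 5.875×10^-5 m⁴
Required critical load P_cr = n·P = 2.7 × 31.1 = 83.97 kN = 8.397×10^4 N
From P_cr = π²EI/(K·L)²:  L = (1/K)·√(π²EI/P_cr) = (1/2)·√(π²×1.29×10^10×5.875×10^-5/8.397×10^4)
L = 4.72 m

L_max ≈ 4.72 m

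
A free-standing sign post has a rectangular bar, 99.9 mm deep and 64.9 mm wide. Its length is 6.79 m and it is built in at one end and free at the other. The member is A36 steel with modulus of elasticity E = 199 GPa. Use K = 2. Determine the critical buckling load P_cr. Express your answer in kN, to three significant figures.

P_cr ≈ 24.2 kN

Buckling occurs about the weak axis: I_min = h·b³/12 with b = 64.9 mm (the shorter side).
I_min = 99.9×64.9³/12 = 2.276×10^6 mm⁴
I = 2.276×10^6 mm⁴ = 2.276×10^-6 m⁴
Effective length L_e = K·L = 2 × 6.79 = 13.58 m
P_cr = π²EI / L_e² = π² × 199×10⁹ × 2.276×10^-6 / 13.58² = 2.424×10^4 N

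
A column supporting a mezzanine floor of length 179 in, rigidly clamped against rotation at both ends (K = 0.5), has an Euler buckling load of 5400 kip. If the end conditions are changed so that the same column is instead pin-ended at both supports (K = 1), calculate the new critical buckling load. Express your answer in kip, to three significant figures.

P_cr ≈ 1350 kip

P_cr ∝ 1/K², so P_cr,new = P_cr,old × (K_old/K_new)² = 5400 × (0.5/1)²
= 5400 × 0.2500 = 1350 kip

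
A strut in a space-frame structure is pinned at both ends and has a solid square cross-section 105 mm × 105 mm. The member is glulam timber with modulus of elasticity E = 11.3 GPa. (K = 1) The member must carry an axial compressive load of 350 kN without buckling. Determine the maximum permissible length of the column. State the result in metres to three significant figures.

L_max ≈ 1.80 m

I = a⁴/12 = 105⁴/12 = 1.013×10^7 mm⁴
I = 1.013×10^-5 m⁴
At the buckling limit P_cr = P = 3.500×10^5 N
From P_cr = π²EI/(K·L)²:  L = (1/K)·√(π²EI/P_cr) = (1/1)·√(π²×1.13×10^10×1.013×10^-5/3.500×10^5)
L = 1.80 m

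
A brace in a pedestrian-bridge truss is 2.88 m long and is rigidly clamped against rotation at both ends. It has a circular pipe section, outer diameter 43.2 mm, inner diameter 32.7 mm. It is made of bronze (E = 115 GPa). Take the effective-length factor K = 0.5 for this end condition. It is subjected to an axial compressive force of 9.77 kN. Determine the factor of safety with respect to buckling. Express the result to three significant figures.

d_o = 43.2 mm, d_i = 32.7 mm
I = π(d_o⁴ − d_i⁴)/64 = π(43.2⁴ − 32.70⁴)/64 = 1.148×10^5 mm⁴
I = 1.148×10^5 mm⁴ = 1.148×10^-7 m⁴
Effective length L_e = K·L = 0.5 × 2.88 = 1.440 m
P_cr = π²EI / L_e² = π² × 115×10⁹ × 1.148×10^-7 / 1.440² = 6.286×10^4 N
Factor of safety n = P_cr / P = 62.858 / 9.77 = 6.43

n ≈ 6.43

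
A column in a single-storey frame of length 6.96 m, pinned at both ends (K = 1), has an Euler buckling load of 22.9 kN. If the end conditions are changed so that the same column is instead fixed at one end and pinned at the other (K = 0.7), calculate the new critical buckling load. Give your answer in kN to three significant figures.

P_cr ≈ 46.7 kN

P_cr ∝ 1/K², so P_cr,new = P_cr,old × (K_old/K_new)² = 22.9 × (1/0.7)²
= 22.9 × 2.041 = 46.7 kN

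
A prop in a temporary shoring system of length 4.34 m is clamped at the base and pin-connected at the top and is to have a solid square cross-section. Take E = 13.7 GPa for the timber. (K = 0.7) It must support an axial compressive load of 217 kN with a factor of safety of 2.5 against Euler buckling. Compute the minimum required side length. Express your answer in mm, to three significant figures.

Required P_cr = n·P = 2.5 × 217 = 542.5 kN
L_e = K·L = 0.7 × 4.34 = 3.038 m
Required I = P_cr·L_e²/(π²E) = 5.425×10^5 × 3.038² / (π² × 1.37×10^10) = 3.703×10^-5 m⁴
I_req = 3.703×10^7 mm⁴
Solid square: I = a⁴/12  ⇒  a = (12I)^(1/4) = (12×3.703×10^7)^(1/4) = 145 mm

a ≈ 145 mm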